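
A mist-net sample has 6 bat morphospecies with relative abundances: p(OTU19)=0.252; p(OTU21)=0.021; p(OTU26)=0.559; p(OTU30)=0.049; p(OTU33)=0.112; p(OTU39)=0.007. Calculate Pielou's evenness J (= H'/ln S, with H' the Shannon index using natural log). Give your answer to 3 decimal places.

H' = −Σ pᵢ ln pᵢ = −((-0.34734) + (-0.08113) + (-0.32512) + (-0.14778) + (-0.24520) + (-0.03473)) = 1.18129 (working shown to 5 dp, full precision carried).
With S = 6 species, ln S = 1.79176, so J = 1.18129/1.79176 = 0.65929, i.e. 0.659 to 3 decimal places.

0.659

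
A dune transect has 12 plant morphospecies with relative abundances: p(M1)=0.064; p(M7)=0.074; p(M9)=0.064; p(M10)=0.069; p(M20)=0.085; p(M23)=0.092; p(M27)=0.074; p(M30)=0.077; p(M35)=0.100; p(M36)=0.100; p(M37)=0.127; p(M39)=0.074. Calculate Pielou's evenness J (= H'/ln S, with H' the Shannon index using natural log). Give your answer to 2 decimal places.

0.99

H' = −Σ pᵢ ln pᵢ = −((-0.1759) + (-0.1927) + (-0.1759) + (-0.1845) + (-0.2095) + (-0.2195) + (-0.1927) + (-0.1974) + (-0.2303) + (-0.2303) + (-0.2621) + (-0.1927)) = 2.4634 (working shown to 4 dp, full precision carried).
With S = 12 species, ln S = 2.4849, so J = 2.4634/2.4849 = 0.9914, i.e. 0.99 to 2 decimal places.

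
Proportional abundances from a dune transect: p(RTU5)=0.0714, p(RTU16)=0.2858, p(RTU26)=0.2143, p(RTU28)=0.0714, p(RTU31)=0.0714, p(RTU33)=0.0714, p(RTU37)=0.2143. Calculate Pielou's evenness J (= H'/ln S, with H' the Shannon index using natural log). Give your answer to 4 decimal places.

H' = −Σ pᵢ ln pᵢ = −((-0.188457) + (-0.357954) + (-0.330103) + (-0.188457) + (-0.188457) + (-0.188457) + (-0.330103)) = 1.771989 (working shown to 6 dp, full precision carried).
With S = 7 species, ln S = 1.945910, so J = 1.771989/1.945910 = 0.910622, i.e. 0.9106 to 4 decimal places.

0.9106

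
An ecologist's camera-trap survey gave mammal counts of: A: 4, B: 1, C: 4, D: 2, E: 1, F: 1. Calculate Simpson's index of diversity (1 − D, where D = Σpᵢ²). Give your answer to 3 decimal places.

0.769

Total N = 4+1+4+2+1+1 = 13, so the proportions are 0.30769, 0.07692, 0.30769, 0.15385, 0.07692, 0.07692 (working shown to 5 dp, full precision carried).
D = 0.30769² + 0.07692² + 0.30769² + 0.15385² + 0.07692² + 0.07692² = 0.09467 + 0.00592 + 0.09467 + 0.02367 + 0.00592 + 0.00592 = 0.23077.
So 1 − D = 0.76923, i.e. 0.769 to 3 decimal places.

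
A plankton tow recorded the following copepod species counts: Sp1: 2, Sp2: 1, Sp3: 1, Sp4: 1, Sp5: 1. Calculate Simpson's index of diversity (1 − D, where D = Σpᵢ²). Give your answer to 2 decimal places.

0.78

Total N = 2+1+1+1+1 = 6, so the proportions are 0.3333, 0.1667, 0.1667, 0.1667, 0.1667 (working shown to 4 dp, full precision carried).
D = 0.3333² + 0.1667² + 0.1667² + 0.1667² + 0.1667² = 0.1111 + 0.0278 + 0.0278 + 0.0278 + 0.0278 = 0.2222.
So 1 − D = 0.7778, i.e. 0.78 to 2 decimal places.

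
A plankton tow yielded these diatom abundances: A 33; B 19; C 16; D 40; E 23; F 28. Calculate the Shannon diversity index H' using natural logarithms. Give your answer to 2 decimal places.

1.74

Total N = 33+19+16+40+23+28 = 159, so the proportions are 0.2075, 0.1195, 0.1006, 0.2516, 0.1447, 0.1761 (working shown to 4 dp, full precision carried).
Each pᵢ ln pᵢ term: 0.2075×(-1.5724)=-0.3263, 0.1195×(-2.1245)=-0.2539, 0.1006×(-2.2963)=-0.2311, 0.2516×(-1.3800)=-0.3472, 0.1447×(-1.9334)=-0.2797, 0.1761×(-1.7367)=-0.3058.
Sum = -1.7440, so H' = 1.74.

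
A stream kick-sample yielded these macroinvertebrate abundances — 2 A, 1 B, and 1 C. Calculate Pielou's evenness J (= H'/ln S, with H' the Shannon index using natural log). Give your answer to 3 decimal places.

0.946

Total N = 2+1+1 = 4, so the proportions are 0.5, 0.25, 0.25 (working shown to 5 dp, full precision carried).
H' = −Σ pᵢ ln pᵢ = −((-0.34657) + (-0.34657) + (-0.34657)) = 1.03972.
With S = 3 species, ln S = 1.09861, so J = 1.03972/1.09861 = 0.94639, i.e. 0.946 to 3 decimal places.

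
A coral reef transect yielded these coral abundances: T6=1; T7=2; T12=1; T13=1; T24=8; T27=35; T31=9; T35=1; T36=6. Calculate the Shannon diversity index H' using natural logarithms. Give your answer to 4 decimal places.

1.4560

Total N = 1+2+1+1+8+35+9+1+6 = 64, so the proportions are 0.015625, 0.03125, 0.015625, 0.015625, 0.125, 0.546875, 0.140625, 0.015625, 0.09375 (working shown to 6 dp, full precision carried).
Each pᵢ ln pᵢ term: 0.015625×(-4.158883)=-0.064983, 0.03125×(-3.465736)=-0.108304, 0.015625×(-4.158883)=-0.064983, 0.015625×(-4.158883)=-0.064983, 0.125×(-2.079442)=-0.259930, 0.546875×(-0.603535)=-0.330058, 0.140625×(-1.961659)=-0.275858, 0.015625×(-4.158883)=-0.064983, 0.09375×(-2.367124)=-0.221918.
Sum = -1.455999, so H' = 1.4560.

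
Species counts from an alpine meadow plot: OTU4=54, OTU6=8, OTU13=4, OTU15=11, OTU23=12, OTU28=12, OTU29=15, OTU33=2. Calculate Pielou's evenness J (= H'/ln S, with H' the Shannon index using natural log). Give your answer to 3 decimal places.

0.804

Total N = 54+8+4+11+12+12+15+2 = 118, so the proportions are 0.45763, 0.0678, 0.0339, 0.09322, 0.10169, 0.10169, 0.12712, 0.01695 (working shown to 5 dp, full precision carried).
H' = −Σ pᵢ ln pᵢ = −((-0.35773) + (-0.18246) + (-0.11473) + (-0.22119) + (-0.23245) + (-0.23245) + (-0.26220) + (-0.06911)) = 1.67232.
With S = 8 species, ln S = 2.07944, so J = 1.67232/2.07944 = 0.80421, i.e. 0.804 to 3 decimal places.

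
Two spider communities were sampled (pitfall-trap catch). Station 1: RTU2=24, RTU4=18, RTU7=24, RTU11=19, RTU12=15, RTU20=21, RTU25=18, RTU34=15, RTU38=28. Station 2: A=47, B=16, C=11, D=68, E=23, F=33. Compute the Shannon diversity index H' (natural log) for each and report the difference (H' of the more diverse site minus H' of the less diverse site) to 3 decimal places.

Station 1: N=182, proportions 0.13187, 0.0989, 0.13187, 0.1044, 0.08242, 0.11538, 0.0989, 0.08242, 0.15385, giving H' = 2.17641 (working shown to 5 dp, full precision carried).
Station 2: N=198, proportions 0.23737, 0.08081, 0.05556, 0.34343, 0.11616, 0.16667, giving H' = 1.62098.
Difference = |2.17641 − 1.62098| = 0.55543, i.e. 0.555 to 3 decimal places.

0.555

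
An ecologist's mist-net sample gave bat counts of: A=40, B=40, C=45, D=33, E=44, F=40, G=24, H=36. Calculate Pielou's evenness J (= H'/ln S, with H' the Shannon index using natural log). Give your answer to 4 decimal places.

Total N = 40+40+45+33+44+40+24+36 = 302, so the proportions are 0.13245, 0.13245, 0.149007, 0.109272, 0.145695, 0.13245, 0.07947, 0.119205 (working shown to 6 dp, full precision carried).
H' = −Σ pᵢ ln pᵢ = −((-0.267755) + (-0.267755) + (-0.283674) + (-0.241918) + (-0.280644) + (-0.267755) + (-0.201248) + (-0.253539)) = 2.064287.
With S = 8 species, ln S = 2.079442, so J = 2.064287/2.079442 = 0.992712, i.e. 0.9927 to 4 decimal places.

0.9927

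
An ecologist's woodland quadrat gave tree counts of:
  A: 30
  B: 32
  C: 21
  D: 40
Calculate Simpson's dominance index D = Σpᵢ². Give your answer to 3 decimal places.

0.262

Total N = 30+32+21+40 = 123, so the proportions are 0.2439, 0.26016, 0.17073, 0.3252 (working shown to 5 dp, full precision carried).
D = 0.2439² + 0.26016² + 0.17073² + 0.3252² = 0.05949 + 0.06768 + 0.02915 + 0.10576 = 0.26208.
To 3 decimal places, D = 0.262.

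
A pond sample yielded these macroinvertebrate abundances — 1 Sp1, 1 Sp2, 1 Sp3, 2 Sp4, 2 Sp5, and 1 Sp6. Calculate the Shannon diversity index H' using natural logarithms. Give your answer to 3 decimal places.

Total N = 1+1+1+2+2+1 = 8, so the proportions are 0.125, 0.125, 0.125, 0.25, 0.25, 0.125 (working shown to 5 dp, full precision carried).
Each pᵢ ln pᵢ term: 0.125×(-2.07944)=-0.25993, 0.125×(-2.07944)=-0.25993, 0.125×(-2.07944)=-0.25993, 0.25×(-1.38629)=-0.34657, 0.25×(-1.38629)=-0.34657, 0.125×(-2.07944)=-0.25993.
Sum = -1.73287, so H' = 1.733.

1.733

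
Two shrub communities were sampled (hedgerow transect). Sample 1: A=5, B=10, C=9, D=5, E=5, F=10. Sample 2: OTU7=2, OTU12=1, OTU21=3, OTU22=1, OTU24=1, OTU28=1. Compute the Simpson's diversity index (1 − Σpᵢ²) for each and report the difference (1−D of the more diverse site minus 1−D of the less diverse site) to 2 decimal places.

0.03

Sample 1: N=44, proportions 0.1136, 0.2273, 0.2045, 0.1136, 0.1136, 0.2273, giving 1−D = 0.8161 (working shown to 4 dp, full precision carried).
Sample 2: N=9, proportions 0.2222, 0.1111, 0.3333, 0.1111, 0.1111, 0.1111, giving 1−D = 0.7901.
Difference = |0.8161 − 0.7901| = 0.0260, i.e. 0.03 to 2 decimal places.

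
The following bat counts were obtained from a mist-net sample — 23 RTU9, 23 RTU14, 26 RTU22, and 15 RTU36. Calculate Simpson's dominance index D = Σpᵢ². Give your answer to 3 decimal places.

Total N = 23+23+26+15 = 87, so the proportions are 0.26437, 0.26437, 0.29885, 0.17241 (working shown to 5 dp, full precision carried).
D = 0.26437² + 0.26437² + 0.29885² + 0.17241² = 0.06989 + 0.06989 + 0.08931 + 0.02973 = 0.25882.
To 3 decimal places, D = 0.259.

0.259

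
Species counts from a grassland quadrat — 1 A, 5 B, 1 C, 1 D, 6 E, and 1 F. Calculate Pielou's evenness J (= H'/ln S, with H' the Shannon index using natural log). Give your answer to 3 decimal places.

0.812

Total N = 1+5+1+1+6+1 = 15, so the proportions are 0.06667, 0.33333, 0.06667, 0.06667, 0.4, 0.06667 (working shown to 5 dp, full precision carried).
H' = −Σ pᵢ ln pᵢ = −((-0.18054) + (-0.36620) + (-0.18054) + (-0.18054) + (-0.36652) + (-0.18054)) = 1.45487.
With S = 6 species, ln S = 1.79176, so J = 1.45487/1.79176 = 0.81198, i.e. 0.812 to 3 decimal places.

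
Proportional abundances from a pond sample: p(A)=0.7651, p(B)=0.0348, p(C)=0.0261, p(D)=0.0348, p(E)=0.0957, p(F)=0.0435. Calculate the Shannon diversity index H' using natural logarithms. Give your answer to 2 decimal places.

0.89

Each pᵢ ln pᵢ term (working shown to 4 dp, full precision carried): 0.7651×(-0.2677)=-0.2049, 0.0348×(-3.3581)=-0.1169, 0.0261×(-3.6458)=-0.0952, 0.0348×(-3.3581)=-0.1169, 0.0957×(-2.3465)=-0.2246, 0.0435×(-3.1350)=-0.1364.
Sum = -0.8947, so H' = 0.89.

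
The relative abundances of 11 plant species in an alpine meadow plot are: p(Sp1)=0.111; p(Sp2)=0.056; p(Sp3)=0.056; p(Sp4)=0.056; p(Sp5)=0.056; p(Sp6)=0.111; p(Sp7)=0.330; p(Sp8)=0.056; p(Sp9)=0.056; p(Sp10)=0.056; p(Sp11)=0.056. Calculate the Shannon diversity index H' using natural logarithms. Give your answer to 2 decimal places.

2.15

Each pᵢ ln pᵢ term (working shown to 4 dp, full precision carried): 0.111×(-2.1982)=-0.2440, 0.056×(-2.8824)=-0.1614, 0.056×(-2.8824)=-0.1614, 0.056×(-2.8824)=-0.1614, 0.056×(-2.8824)=-0.1614, 0.111×(-2.1982)=-0.2440, 0.33×(-1.1087)=-0.3659, 0.056×(-2.8824)=-0.1614, 0.056×(-2.8824)=-0.1614, 0.056×(-2.8824)=-0.1614, 0.056×(-2.8824)=-0.1614.
Sum = -2.1452, so H' = 2.15.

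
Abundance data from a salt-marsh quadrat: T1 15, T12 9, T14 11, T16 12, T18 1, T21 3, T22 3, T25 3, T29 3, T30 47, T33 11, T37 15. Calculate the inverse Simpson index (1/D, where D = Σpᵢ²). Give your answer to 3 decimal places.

5.592

Total N = 15+9+11+12+1+3+3+3+3+47+11+15 = 133, so the proportions are 0.112782, 0.0676692, 0.0827068, 0.0902256, 0.0075188, 0.0225564, 0.0225564, 0.0225564, 0.0225564, 0.3533835, 0.0827068, 0.112782 (working shown to 7 dp, full precision carried).
D = 0.112782² + 0.0676692² + 0.0827068² + 0.0902256² + 0.0075188² + 0.0225564² + 0.0225564² + 0.0225564² + 0.0225564² + 0.3533835² + 0.0827068² + 0.112782² = 0.0127198 + 0.0045791 + 0.0068404 + 0.0081407 + 0.0000565 + 0.0005088 + 0.0005088 + 0.0005088 + 0.0005088 + 0.1248799 + 0.0068404 + 0.0127198 = 0.1788117.
So 1/D = 5.59248, i.e. 5.592 to 3 decimal places.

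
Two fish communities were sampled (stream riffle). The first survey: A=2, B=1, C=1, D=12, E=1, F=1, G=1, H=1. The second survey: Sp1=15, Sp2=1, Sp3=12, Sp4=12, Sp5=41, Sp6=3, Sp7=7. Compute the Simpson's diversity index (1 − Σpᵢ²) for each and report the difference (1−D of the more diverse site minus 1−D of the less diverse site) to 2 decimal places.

0.11

The first survey: N=20, proportions 0.1, 0.05, 0.05, 0.6, 0.05, 0.05, 0.05, 0.05, giving 1−D = 0.6150 (working shown to 4 dp, full precision carried).
The second survey: N=91, proportions 0.1648, 0.011, 0.1319, 0.1319, 0.4505, 0.033, 0.0769, giving 1−D = 0.7279.
Difference = |0.6150 − 0.7279| = 0.1129, i.e. 0.11 to 2 decimal places.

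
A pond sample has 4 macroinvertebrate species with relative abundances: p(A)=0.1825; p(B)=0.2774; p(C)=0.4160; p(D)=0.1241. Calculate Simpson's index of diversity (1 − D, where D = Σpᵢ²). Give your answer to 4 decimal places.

0.7013

D = 0.1825² + 0.2774² + 0.416² + 0.1241² = 0.033306 + 0.076951 + 0.173056 + 0.015401 = 0.298714 (working shown to 6 dp, full precision carried).
So 1 − D = 0.701286, i.e. 0.7013 to 4 decimal places.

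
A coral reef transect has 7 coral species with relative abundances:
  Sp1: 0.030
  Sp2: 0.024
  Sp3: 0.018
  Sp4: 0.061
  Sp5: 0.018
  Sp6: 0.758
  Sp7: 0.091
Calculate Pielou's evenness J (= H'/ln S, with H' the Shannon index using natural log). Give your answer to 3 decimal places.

H' = −Σ pᵢ ln pᵢ = −((-0.10520) + (-0.08951) + (-0.07231) + (-0.17061) + (-0.07231) + (-0.21002) + (-0.21812)) = 0.93808 (working shown to 5 dp, full precision carried).
With S = 7 species, ln S = 1.94591, so J = 0.93808/1.94591 = 0.48208, i.e. 0.482 to 3 decimal places.

0.482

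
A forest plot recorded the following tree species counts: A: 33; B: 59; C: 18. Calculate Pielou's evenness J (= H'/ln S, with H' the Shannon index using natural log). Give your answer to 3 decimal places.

Total N = 33+59+18 = 110, so the proportions are 0.3, 0.53636, 0.16364 (working shown to 5 dp, full precision carried).
H' = −Σ pᵢ ln pᵢ = −((-0.36119) + (-0.33412) + (-0.29620)) = 0.99152.
With S = 3 species, ln S = 1.09861, so J = 0.99152/1.09861 = 0.90252, i.e. 0.903 to 3 decimal places.

0.903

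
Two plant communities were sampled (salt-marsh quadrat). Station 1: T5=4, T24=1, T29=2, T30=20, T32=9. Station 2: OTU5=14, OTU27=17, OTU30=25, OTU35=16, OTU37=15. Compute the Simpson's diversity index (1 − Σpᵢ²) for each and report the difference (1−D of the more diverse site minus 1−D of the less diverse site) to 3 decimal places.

0.177

Station 1: N=36, proportions 0.11111, 0.02778, 0.05556, 0.55556, 0.25, giving 1−D = 0.61265 (working shown to 5 dp, full precision carried).
Station 2: N=87, proportions 0.16092, 0.1954, 0.28736, 0.18391, 0.17241, giving 1−D = 0.78980.
Difference = |0.61265 − 0.78980| = 0.17715, i.e. 0.177 to 3 decimal places.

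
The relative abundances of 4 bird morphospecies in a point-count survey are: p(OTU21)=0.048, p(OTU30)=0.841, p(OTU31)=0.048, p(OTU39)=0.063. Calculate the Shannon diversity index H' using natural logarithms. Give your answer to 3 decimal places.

Each pᵢ ln pᵢ term (working shown to 5 dp, full precision carried): 0.048×(-3.03655)=-0.14575, 0.841×(-0.17316)=-0.14563, 0.048×(-3.03655)=-0.14575, 0.063×(-2.76462)=-0.17417.
Sum = -0.61131, so H' = 0.611.

0.611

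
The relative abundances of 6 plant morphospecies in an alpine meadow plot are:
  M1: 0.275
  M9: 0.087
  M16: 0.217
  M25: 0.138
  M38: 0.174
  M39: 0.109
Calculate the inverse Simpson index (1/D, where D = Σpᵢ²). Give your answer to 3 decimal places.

D = 0.275² + 0.087² + 0.217² + 0.138² + 0.174² + 0.109² = 0.0756250 + 0.0075690 + 0.0470890 + 0.0190440 + 0.0302760 + 0.0118810 = 0.1914840 (working shown to 7 dp, full precision carried).
So 1/D = 5.22237, i.e. 5.222 to 3 decimal places.

5.222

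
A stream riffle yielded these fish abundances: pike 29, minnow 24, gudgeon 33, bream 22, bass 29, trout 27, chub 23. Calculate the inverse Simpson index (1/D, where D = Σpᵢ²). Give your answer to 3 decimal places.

Total N = 29+24+33+22+29+27+23 = 187, so the proportions are 0.1550802, 0.1283422, 0.1764706, 0.1176471, 0.1550802, 0.144385, 0.1229947 (working shown to 7 dp, full precision carried).
D = 0.1550802² + 0.1283422² + 0.1764706² + 0.1176471² + 0.1550802² + 0.144385² + 0.1229947² = 0.0240499 + 0.0164717 + 0.0311419 + 0.0138408 + 0.0240499 + 0.0208470 + 0.0151277 = 0.1455289.
So 1/D = 6.87149, i.e. 6.871 to 3 decimal places.

6.871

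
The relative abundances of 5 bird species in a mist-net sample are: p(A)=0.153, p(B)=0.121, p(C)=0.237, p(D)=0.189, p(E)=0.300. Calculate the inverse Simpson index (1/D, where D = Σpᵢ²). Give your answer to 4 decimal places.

4.5467

D = 0.153² + 0.121² + 0.237² + 0.189² + 0.3² = 0.02340900 + 0.01464100 + 0.05616900 + 0.03572100 + 0.09000000 = 0.21994000 (working shown to 8 dp, full precision carried).
So 1/D = 4.546695, i.e. 4.5467 to 4 decimal places.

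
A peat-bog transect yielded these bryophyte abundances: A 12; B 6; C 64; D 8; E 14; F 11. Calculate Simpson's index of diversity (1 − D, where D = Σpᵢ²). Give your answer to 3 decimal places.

Total N = 12+6+64+8+14+11 = 115, so the proportions are 0.10435, 0.05217, 0.55652, 0.06957, 0.12174, 0.09565 (working shown to 5 dp, full precision carried).
D = 0.10435² + 0.05217² + 0.55652² + 0.06957² + 0.12174² + 0.09565² = 0.01089 + 0.00272 + 0.30972 + 0.00484 + 0.01482 + 0.00915 = 0.35214.
So 1 − D = 0.64786, i.e. 0.648 to 3 decimal places.

0.648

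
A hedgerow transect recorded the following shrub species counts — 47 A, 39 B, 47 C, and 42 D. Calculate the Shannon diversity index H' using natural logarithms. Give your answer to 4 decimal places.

Total N = 47+39+47+42 = 175, so the proportions are 0.268571, 0.222857, 0.268571, 0.24 (working shown to 6 dp, full precision carried).
Each pᵢ ln pᵢ term: 0.268571×(-1.314638)=-0.353074, 0.222857×(-1.501224)=-0.334559, 0.268571×(-1.314638)=-0.353074, 0.24×(-1.427116)=-0.342508.
Sum = -1.383215, so H' = 1.3832.

1.3832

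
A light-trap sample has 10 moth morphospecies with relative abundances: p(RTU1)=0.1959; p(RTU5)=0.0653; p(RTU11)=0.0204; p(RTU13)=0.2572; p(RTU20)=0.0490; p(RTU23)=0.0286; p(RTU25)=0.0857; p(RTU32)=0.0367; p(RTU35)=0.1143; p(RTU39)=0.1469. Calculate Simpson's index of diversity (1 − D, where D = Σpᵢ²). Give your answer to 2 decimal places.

0.84

D = 0.1959² + 0.0653² + 0.0204² + 0.2572² + 0.049² + 0.0286² + 0.0857² + 0.0367² + 0.1143² + 0.1469² = 0.0384 + 0.0043 + 0.0004 + 0.0662 + 0.0024 + 0.0008 + 0.0073 + 0.0013 + 0.0131 + 0.0216 = 0.1558 (working shown to 4 dp, full precision carried).
So 1 − D = 0.8442, i.e. 0.84 to 2 decimal places.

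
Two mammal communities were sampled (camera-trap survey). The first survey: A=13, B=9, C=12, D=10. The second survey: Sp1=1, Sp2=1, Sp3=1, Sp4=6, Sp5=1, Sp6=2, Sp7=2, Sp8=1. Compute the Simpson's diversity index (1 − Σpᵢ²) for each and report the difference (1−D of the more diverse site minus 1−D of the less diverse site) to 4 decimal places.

The first survey: N=44, proportions 0.2954545, 0.2045455, 0.2727273, 0.2272727, giving 1−D = 0.7448347 (working shown to 7 dp, full precision carried).
The second survey: N=15, proportions 0.0666667, 0.0666667, 0.0666667, 0.4, 0.0666667, 0.1333333, 0.1333333, 0.0666667, giving 1−D = 0.7822222.
Difference = |0.7448347 − 0.7822222| = 0.0373875, i.e. 0.0374 to 4 decimal places.

0.0374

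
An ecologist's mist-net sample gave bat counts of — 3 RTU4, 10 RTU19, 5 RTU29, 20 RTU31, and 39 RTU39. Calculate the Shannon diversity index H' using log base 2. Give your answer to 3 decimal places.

1.823

Total N = 3+10+5+20+39 = 77, so the proportions are 0.03896, 0.12987, 0.06494, 0.25974, 0.50649 (working shown to 5 dp, full precision carried).
Each pᵢ log₂ pᵢ term: 0.03896×(-4.68182)=-0.18241, 0.12987×(-2.94486)=-0.38245, 0.06494×(-3.94486)=-0.25616, 0.25974×(-1.94486)=-0.50516, 0.50649×(-0.98138)=-0.49706.
Sum = -1.82324, so H' = 1.823.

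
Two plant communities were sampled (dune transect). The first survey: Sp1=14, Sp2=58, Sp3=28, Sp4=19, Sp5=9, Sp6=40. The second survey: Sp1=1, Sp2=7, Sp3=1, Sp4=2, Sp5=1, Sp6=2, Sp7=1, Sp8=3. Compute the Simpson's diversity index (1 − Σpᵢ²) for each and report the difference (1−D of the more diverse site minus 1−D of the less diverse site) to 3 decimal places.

0.010

The first survey: N=168, proportions 0.08333, 0.34524, 0.16667, 0.1131, 0.05357, 0.2381, giving 1−D = 0.77374 (working shown to 5 dp, full precision carried).
The second survey: N=18, proportions 0.05556, 0.38889, 0.05556, 0.11111, 0.05556, 0.11111, 0.05556, 0.16667, giving 1−D = 0.78395.
Difference = |0.77374 − 0.78395| = 0.01021, i.e. 0.010 to 3 decimal places.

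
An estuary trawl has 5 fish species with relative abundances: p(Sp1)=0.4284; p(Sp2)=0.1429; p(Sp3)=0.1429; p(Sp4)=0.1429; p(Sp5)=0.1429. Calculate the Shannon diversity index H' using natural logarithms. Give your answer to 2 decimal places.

Each pᵢ ln pᵢ term (working shown to 4 dp, full precision carried): 0.4284×(-0.8477)=-0.3632, 0.1429×(-1.9456)=-0.2780, 0.1429×(-1.9456)=-0.2780, 0.1429×(-1.9456)=-0.2780, 0.1429×(-1.9456)=-0.2780.
Sum = -1.4753, so H' = 1.48.

1.48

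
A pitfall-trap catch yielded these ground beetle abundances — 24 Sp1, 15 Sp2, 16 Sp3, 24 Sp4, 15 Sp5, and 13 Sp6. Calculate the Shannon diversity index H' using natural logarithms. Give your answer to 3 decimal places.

Total N = 24+15+16+24+15+13 = 107, so the proportions are 0.2243, 0.14019, 0.14953, 0.2243, 0.14019, 0.1215 (working shown to 5 dp, full precision carried).
Each pᵢ ln pᵢ term: 0.2243×(-1.49478)=-0.33528, 0.14019×(-1.96478)=-0.27544, 0.14953×(-1.90024)=-0.28415, 0.2243×(-1.49478)=-0.33528, 0.14019×(-1.96478)=-0.27544, 0.1215×(-2.10788)=-0.25610.
Sum = -1.76167, so H' = 1.762.

1.762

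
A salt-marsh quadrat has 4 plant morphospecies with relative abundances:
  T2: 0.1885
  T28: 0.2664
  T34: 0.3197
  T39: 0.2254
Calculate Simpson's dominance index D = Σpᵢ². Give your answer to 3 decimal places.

0.260

D = 0.1885² + 0.2664² + 0.3197² + 0.2254² = 0.03553 + 0.07097 + 0.10221 + 0.05081 = 0.25951 (working shown to 5 dp, full precision carried).
To 3 decimal places, D = 0.260.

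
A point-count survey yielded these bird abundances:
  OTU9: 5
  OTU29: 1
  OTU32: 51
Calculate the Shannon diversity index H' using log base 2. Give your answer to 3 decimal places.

Total N = 5+1+51 = 57, so the proportions are 0.08772, 0.01754, 0.89474 (working shown to 5 dp, full precision carried).
Each pᵢ log₂ pᵢ term: 0.08772×(-3.51096)=-0.30798, 0.01754×(-5.83289)=-0.10233, 0.89474×(-0.16046)=-0.14357.
Sum = -0.55388, so H' = 0.554.

0.554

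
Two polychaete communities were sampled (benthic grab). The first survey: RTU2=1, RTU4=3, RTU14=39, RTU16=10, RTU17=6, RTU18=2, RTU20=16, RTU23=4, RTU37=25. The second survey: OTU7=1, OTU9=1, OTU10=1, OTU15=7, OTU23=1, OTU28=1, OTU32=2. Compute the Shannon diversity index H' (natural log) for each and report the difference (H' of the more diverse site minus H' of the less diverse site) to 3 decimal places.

The first survey: N=106, proportions 0.00943, 0.0283, 0.36792, 0.09434, 0.0566, 0.01887, 0.15094, 0.03774, 0.23585, giving H' = 1.72272 (working shown to 5 dp, full precision carried).
The second survey: N=14, proportions 0.07143, 0.07143, 0.07143, 0.5, 0.07143, 0.07143, 0.14286, giving H' = 1.56708.
Difference = |1.72272 − 1.56708| = 0.15564, i.e. 0.156 to 3 decimal places.

0.156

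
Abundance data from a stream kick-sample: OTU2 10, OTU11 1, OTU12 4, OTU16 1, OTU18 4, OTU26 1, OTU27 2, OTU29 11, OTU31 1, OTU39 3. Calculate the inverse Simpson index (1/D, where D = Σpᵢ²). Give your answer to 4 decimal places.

Total N = 10+1+4+1+4+1+2+11+1+3 = 38, so the proportions are 0.26315789, 0.02631579, 0.10526316, 0.02631579, 0.10526316, 0.02631579, 0.05263158, 0.28947368, 0.02631579, 0.07894737 (working shown to 8 dp, full precision carried).
D = 0.26315789² + 0.02631579² + 0.10526316² + 0.02631579² + 0.10526316² + 0.02631579² + 0.05263158² + 0.28947368² + 0.02631579² + 0.07894737² = 0.06925208 + 0.00069252 + 0.01108033 + 0.00069252 + 0.01108033 + 0.00069252 + 0.00277008 + 0.08379501 + 0.00069252 + 0.00623269 = 0.18698061.
So 1/D = 5.348148, i.e. 5.3481 to 4 decimal places.

5.3481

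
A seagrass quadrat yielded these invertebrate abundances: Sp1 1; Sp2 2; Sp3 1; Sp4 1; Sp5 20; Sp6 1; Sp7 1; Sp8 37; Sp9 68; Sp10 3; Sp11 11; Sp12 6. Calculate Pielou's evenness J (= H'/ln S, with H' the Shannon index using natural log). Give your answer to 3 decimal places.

Total N = 1+2+1+1+20+1+1+37+68+3+11+6 = 152, so the proportions are 0.00658, 0.01316, 0.00658, 0.00658, 0.13158, 0.00658, 0.00658, 0.24342, 0.44737, 0.01974, 0.07237, 0.03947 (working shown to 5 dp, full precision carried).
H' = −Σ pᵢ ln pᵢ = −((-0.03305) + (-0.05698) + (-0.03305) + (-0.03305) + (-0.26686) + (-0.03305) + (-0.03305) + (-0.34394) + (-0.35985) + (-0.07747) + (-0.19004) + (-0.12758)) = 1.58799.
With S = 12 species, ln S = 2.48491, so J = 1.58799/2.48491 = 0.63906, i.e. 0.639 to 3 decimal places.

0.639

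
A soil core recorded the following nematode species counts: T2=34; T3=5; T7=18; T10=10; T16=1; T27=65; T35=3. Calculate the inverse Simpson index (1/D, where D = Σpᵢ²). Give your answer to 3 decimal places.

Total N = 34+5+18+10+1+65+3 = 136, so the proportions are 0.25, 0.0367647, 0.1323529, 0.0735294, 0.0073529, 0.4779412, 0.0220588 (working shown to 7 dp, full precision carried).
D = 0.25² + 0.0367647² + 0.1323529² + 0.0735294² + 0.0073529² + 0.4779412² + 0.0220588² = 0.0625000 + 0.0013516 + 0.0175173 + 0.0054066 + 0.0000541 + 0.2284278 + 0.0004866 = 0.3157439.
So 1/D = 3.16712, i.e. 3.167 to 3 decimal places.

3.167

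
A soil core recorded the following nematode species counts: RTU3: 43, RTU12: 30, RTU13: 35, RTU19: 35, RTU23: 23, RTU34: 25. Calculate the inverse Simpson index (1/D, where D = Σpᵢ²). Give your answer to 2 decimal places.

5.74

Total N = 43+30+35+35+23+25 = 191, so the proportions are 0.225131, 0.157068, 0.183246, 0.183246, 0.120419, 0.13089 (working shown to 6 dp, full precision carried).
D = 0.225131² + 0.157068² + 0.183246² + 0.183246² + 0.120419² + 0.13089² = 0.050684 + 0.024670 + 0.033579 + 0.033579 + 0.014501 + 0.017132 = 0.174145.
So 1/D = 5.7423, i.e. 5.74 to 2 decimal places.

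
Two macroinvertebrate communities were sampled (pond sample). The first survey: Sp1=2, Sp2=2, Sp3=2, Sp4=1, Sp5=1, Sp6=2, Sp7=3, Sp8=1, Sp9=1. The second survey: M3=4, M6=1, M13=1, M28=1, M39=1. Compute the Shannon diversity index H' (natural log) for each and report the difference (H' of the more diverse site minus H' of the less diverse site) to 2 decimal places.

0.73

The first survey: N=15, proportions 0.133333, 0.133333, 0.133333, 0.066667, 0.066667, 0.133333, 0.2, 0.066667, 0.066667, giving H' = 2.118649 (working shown to 6 dp, full precision carried).
The second survey: N=8, proportions 0.5, 0.125, 0.125, 0.125, 0.125, giving H' = 1.386294.
Difference = |2.118649 − 1.386294| = 0.732355, i.e. 0.73 to 2 decimal places.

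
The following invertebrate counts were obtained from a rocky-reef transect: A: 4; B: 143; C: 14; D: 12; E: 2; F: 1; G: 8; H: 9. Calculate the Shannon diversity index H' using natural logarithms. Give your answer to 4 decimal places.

1.0151

Total N = 4+143+14+12+2+1+8+9 = 193, so the proportions are 0.020725, 0.740933, 0.072539, 0.062176, 0.010363, 0.005181, 0.041451, 0.046632 (working shown to 6 dp, full precision carried).
Each pᵢ ln pᵢ term: 0.020725×(-3.876396)=-0.080340, 0.740933×(-0.299846)=-0.222165, 0.072539×(-2.623633)=-0.190315, 0.062176×(-2.777784)=-0.172712, 0.010363×(-4.569543)=-0.047353, 0.005181×(-5.262690)=-0.027268, 0.041451×(-3.183249)=-0.131948, 0.046632×(-3.065466)=-0.142949.
Sum = -1.015050, so H' = 1.0151.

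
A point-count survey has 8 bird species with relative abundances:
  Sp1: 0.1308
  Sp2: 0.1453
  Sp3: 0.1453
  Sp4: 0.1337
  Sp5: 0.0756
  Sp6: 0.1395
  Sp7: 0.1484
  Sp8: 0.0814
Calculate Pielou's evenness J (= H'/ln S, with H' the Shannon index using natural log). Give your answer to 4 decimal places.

0.9873

H' = −Σ pᵢ ln pᵢ = −((-0.266058) + (-0.280277) + (-0.280277) + (-0.269025) + (-0.195222) + (-0.274772) + (-0.283124) + (-0.204182)) = 2.052938 (working shown to 6 dp, full precision carried).
With S = 8 species, ln S = 2.079442, so J = 2.052938/2.079442 = 0.987254, i.e. 0.9873 to 4 decimal places.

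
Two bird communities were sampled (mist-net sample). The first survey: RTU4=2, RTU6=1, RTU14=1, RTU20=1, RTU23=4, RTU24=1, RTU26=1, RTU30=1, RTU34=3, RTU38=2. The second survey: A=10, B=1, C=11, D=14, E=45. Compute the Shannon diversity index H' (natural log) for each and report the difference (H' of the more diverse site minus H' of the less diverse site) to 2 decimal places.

0.94

The first survey: N=17, proportions 0.1176, 0.0588, 0.0588, 0.0588, 0.2353, 0.0588, 0.0588, 0.0588, 0.1765, 0.1176, giving H' = 2.1501 (working shown to 4 dp, full precision carried).
The second survey: N=81, proportions 0.1235, 0.0123, 0.1358, 0.1728, 0.5556, giving H' = 1.2136.
Difference = |2.1501 − 1.2136| = 0.9365, i.e. 0.94 to 2 decimal places.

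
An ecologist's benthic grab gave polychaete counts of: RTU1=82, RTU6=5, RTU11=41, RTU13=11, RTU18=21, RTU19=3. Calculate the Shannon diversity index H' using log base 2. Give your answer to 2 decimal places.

Total N = 82+5+41+11+21+3 = 163, so the proportions are 0.5031, 0.0307, 0.2515, 0.0675, 0.1288, 0.0184 (working shown to 4 dp, full precision carried).
Each pᵢ log₂ pᵢ term: 0.5031×(-0.9912)=-0.4986, 0.0307×(-5.0268)=-0.1542, 0.2515×(-1.9912)=-0.5008, 0.0675×(-3.8893)=-0.2625, 0.1288×(-2.9564)=-0.3809, 0.0184×(-5.7638)=-0.1061.
Sum = -1.9031, so H' = 1.90.

1.90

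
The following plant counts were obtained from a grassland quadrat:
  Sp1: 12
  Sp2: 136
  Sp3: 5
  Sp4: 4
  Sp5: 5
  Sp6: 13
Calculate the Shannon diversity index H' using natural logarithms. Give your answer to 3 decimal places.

0.862

Total N = 12+136+5+4+5+13 = 175, so the proportions are 0.06857, 0.77714, 0.02857, 0.02286, 0.02857, 0.07429 (working shown to 5 dp, full precision carried).
Each pᵢ ln pᵢ term: 0.06857×(-2.67988)=-0.18376, 0.77714×(-0.25213)=-0.19594, 0.02857×(-3.55535)=-0.10158, 0.02286×(-3.77849)=-0.08637, 0.02857×(-3.55535)=-0.10158, 0.07429×(-2.59984)=-0.19313.
Sum = -0.86236, so H' = 0.862.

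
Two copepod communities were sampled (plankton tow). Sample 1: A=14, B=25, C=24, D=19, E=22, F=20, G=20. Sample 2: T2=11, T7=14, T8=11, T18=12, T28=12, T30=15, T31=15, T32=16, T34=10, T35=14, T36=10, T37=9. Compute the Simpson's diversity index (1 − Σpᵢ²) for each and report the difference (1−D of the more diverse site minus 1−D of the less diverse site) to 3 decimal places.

Sample 1: N=144, proportions 0.09722, 0.17361, 0.16667, 0.13194, 0.15278, 0.13889, 0.13889, giving 1−D = 0.85330 (working shown to 5 dp, full precision carried).
Sample 2: N=149, proportions 0.07383, 0.09396, 0.07383, 0.08054, 0.08054, 0.10067, 0.10067, 0.10738, 0.06711, 0.09396, 0.06711, 0.0604, giving 1−D = 0.91401.
Difference = |0.85330 − 0.91401| = 0.06071, i.e. 0.061 to 3 decimal places.

0.061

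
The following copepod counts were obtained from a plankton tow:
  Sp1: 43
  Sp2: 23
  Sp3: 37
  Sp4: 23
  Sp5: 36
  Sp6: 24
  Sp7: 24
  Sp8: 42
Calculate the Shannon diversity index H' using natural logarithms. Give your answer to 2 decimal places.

Total N = 43+23+37+23+36+24+24+42 = 252, so the proportions are 0.1706, 0.0913, 0.1468, 0.0913, 0.1429, 0.0952, 0.0952, 0.1667 (working shown to 4 dp, full precision carried).
Each pᵢ ln pᵢ term: 0.1706×(-1.7682)=-0.3017, 0.0913×(-2.3939)=-0.2185, 0.1468×(-1.9185)=-0.2817, 0.0913×(-2.3939)=-0.2185, 0.1429×(-1.9459)=-0.2780, 0.0952×(-2.3514)=-0.2239, 0.0952×(-2.3514)=-0.2239, 0.1667×(-1.7918)=-0.2986.
Sum = -2.0449, so H' = 2.04.

2.04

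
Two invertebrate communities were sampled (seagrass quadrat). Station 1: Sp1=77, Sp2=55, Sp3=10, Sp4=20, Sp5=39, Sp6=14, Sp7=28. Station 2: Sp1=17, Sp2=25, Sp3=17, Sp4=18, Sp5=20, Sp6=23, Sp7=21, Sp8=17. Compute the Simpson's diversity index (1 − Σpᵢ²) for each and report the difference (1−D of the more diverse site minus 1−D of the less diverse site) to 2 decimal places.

0.07

Station 1: N=243, proportions 0.31687, 0.22634, 0.04115, 0.0823, 0.16049, 0.05761, 0.11523, giving 1−D = 0.79754 (working shown to 5 dp, full precision carried).
Station 2: N=158, proportions 0.10759, 0.15823, 0.10759, 0.11392, 0.12658, 0.14557, 0.13291, 0.10759, giving 1−D = 0.87238.
Difference = |0.79754 − 0.87238| = 0.07484, i.e. 0.07 to 2 decimal places.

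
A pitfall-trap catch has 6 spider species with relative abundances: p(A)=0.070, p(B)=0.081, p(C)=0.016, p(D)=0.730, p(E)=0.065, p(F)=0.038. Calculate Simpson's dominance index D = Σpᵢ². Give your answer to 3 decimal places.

0.550

D = 0.07² + 0.081² + 0.016² + 0.73² + 0.065² + 0.038² = 0.00490 + 0.00656 + 0.00026 + 0.53290 + 0.00423 + 0.00144 = 0.55029 (working shown to 5 dp, full precision carried).
To 3 decimal places, D = 0.550.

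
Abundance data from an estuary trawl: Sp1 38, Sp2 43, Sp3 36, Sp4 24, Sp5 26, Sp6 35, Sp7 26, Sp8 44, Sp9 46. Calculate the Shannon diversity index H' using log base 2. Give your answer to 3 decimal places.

Total N = 38+43+36+24+26+35+26+44+46 = 318, so the proportions are 0.1195, 0.13522, 0.11321, 0.07547, 0.08176, 0.11006, 0.08176, 0.13836, 0.14465 (working shown to 5 dp, full precision carried).
Each pᵢ log₂ pᵢ term: 0.1195×(-3.06496)=-0.36625, 0.13522×(-2.88662)=-0.39033, 0.11321×(-3.14296)=-0.35581, 0.07547×(-3.72792)=-0.28135, 0.08176×(-3.61244)=-0.29536, 0.11006×(-3.18360)=-0.35040, 0.08176×(-3.61244)=-0.29536, 0.13836×(-2.85345)=-0.39482, 0.14465×(-2.78932)=-0.40349.
Sum = -3.13315, so H' = 3.133.

3.133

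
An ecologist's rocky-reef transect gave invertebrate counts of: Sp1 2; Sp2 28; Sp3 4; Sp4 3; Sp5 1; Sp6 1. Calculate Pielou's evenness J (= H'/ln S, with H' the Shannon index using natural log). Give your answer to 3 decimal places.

Total N = 2+28+4+3+1+1 = 39, so the proportions are 0.05128, 0.71795, 0.10256, 0.07692, 0.02564, 0.02564 (working shown to 5 dp, full precision carried).
H' = −Σ pᵢ ln pᵢ = −((-0.15233) + (-0.23790) + (-0.23357) + (-0.19730) + (-0.09394) + (-0.09394)) = 1.00897.
With S = 6 species, ln S = 1.79176, so J = 1.00897/1.79176 = 0.56312, i.e. 0.563 to 3 decimal places.

0.563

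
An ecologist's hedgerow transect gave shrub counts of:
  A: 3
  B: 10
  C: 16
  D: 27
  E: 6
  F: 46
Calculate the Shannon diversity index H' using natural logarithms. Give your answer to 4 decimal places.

1.4734

Total N = 3+10+16+27+6+46 = 108, so the proportions are 0.027778, 0.092593, 0.148148, 0.25, 0.055556, 0.425926 (working shown to 6 dp, full precision carried).
Each pᵢ ln pᵢ term: 0.027778×(-3.583519)=-0.099542, 0.092593×(-2.379546)=-0.220328, 0.148148×(-1.909543)=-0.282895, 0.25×(-1.386294)=-0.346574, 0.055556×(-2.890372)=-0.160576, 0.425926×(-0.853490)=-0.363523.
Sum = -1.473439, so H' = 1.4734.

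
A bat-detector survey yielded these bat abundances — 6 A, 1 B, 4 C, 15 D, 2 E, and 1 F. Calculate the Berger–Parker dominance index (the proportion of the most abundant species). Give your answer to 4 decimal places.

Total N = 6+1+4+15+2+1 = 29, so the proportions are 0.206897, 0.034483, 0.137931, 0.517241, 0.068966, 0.034483 (working shown to 6 dp, full precision carried).
The largest proportion is 0.517241, i.e. d = 0.5172 to 4 decimal places.

0.5172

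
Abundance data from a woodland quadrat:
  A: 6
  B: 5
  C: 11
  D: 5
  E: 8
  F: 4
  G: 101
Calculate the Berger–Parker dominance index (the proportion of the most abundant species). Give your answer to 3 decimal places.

Total N = 6+5+11+5+8+4+101 = 140, so the proportions are 0.04286, 0.03571, 0.07857, 0.03571, 0.05714, 0.02857, 0.72143 (working shown to 5 dp, full precision carried).
The largest proportion is 0.72143, i.e. d = 0.721 to 3 decimal places.

0.721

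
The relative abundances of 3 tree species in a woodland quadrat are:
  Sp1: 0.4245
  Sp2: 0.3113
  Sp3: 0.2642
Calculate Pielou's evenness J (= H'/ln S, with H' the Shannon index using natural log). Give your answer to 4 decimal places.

0.9819

H' = −Σ pᵢ ln pᵢ = −((-0.363730) + (-0.363287) + (-0.351663)) = 1.078680 (working shown to 6 dp, full precision carried).
With S = 3 species, ln S = 1.098612, so J = 1.078680/1.098612 = 0.981857, i.e. 0.9819 to 4 decimal places.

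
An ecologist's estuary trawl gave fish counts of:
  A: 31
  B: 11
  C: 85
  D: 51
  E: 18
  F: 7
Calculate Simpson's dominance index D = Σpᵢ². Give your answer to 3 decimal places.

Total N = 31+11+85+51+18+7 = 203, so the proportions are 0.15271, 0.05419, 0.41872, 0.25123, 0.08867, 0.03448 (working shown to 5 dp, full precision carried).
D = 0.15271² + 0.05419² + 0.41872² + 0.25123² + 0.08867² + 0.03448² = 0.02332 + 0.00294 + 0.17533 + 0.06312 + 0.00786 + 0.00119 = 0.27375.
To 3 decimal places, D = 0.274.

0.274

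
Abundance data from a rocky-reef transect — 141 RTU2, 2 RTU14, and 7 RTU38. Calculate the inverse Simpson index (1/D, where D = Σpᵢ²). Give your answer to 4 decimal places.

Total N = 141+2+7 = 150, so the proportions are 0.94, 0.0133333, 0.0466667 (working shown to 7 dp, full precision carried).
D = 0.94² + 0.0133333² + 0.0466667² = 0.8836000 + 0.0001778 + 0.0021778 = 0.8859556.
So 1/D = 1.128725, i.e. 1.1287 to 4 decimal places.

1.1287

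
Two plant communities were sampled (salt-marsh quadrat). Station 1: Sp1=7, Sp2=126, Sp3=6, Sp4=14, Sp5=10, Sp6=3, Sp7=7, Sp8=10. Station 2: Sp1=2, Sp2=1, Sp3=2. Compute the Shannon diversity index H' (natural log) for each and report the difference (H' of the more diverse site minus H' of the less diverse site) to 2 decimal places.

0.15

Station 1: N=183, proportions 0.0383, 0.6885, 0.0328, 0.0765, 0.0546, 0.0164, 0.0383, 0.0546, giving H' = 1.2004 (working shown to 4 dp, full precision carried).
Station 2: N=5, proportions 0.4, 0.2, 0.4, giving H' = 1.0549.
Difference = |1.2004 − 1.0549| = 0.1455, i.e. 0.15 to 2 decimal places.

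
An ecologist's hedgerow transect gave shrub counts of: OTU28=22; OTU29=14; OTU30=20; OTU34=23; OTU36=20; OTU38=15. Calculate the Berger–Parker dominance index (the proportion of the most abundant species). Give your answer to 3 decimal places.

0.202

Total N = 22+14+20+23+20+15 = 114, so the proportions are 0.19298, 0.12281, 0.17544, 0.20175, 0.17544, 0.13158 (working shown to 5 dp, full precision carried).
The largest proportion is 0.20175, i.e. d = 0.202 to 3 decimal places.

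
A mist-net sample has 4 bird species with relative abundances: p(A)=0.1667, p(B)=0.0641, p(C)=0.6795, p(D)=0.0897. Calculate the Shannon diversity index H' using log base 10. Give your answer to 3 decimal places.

0.414

Each pᵢ log₁₀ pᵢ term (working shown to 5 dp, full precision carried): 0.1667×(-0.77806)=-0.12970, 0.0641×(-1.19314)=-0.07648, 0.6795×(-0.16781)=-0.11403, 0.0897×(-1.04721)=-0.09393.
Sum = -0.41415, so H' = 0.414.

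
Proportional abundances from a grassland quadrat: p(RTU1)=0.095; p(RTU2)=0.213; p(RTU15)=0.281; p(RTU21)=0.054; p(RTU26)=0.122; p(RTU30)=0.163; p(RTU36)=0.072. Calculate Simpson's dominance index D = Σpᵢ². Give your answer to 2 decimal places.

0.18

D = 0.095² + 0.213² + 0.281² + 0.054² + 0.122² + 0.163² + 0.072² = 0.0090 + 0.0454 + 0.0790 + 0.0029 + 0.0149 + 0.0266 + 0.0052 = 0.1829 (working shown to 4 dp, full precision carried).
To 2 decimal places, D = 0.18.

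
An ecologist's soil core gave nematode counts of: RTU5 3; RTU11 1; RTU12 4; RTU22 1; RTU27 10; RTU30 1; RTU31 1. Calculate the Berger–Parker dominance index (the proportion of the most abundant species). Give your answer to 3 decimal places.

Total N = 3+1+4+1+10+1+1 = 21, so the proportions are 0.14286, 0.04762, 0.19048, 0.04762, 0.47619, 0.04762, 0.04762 (working shown to 5 dp, full precision carried).
The largest proportion is 0.47619, i.e. d = 0.476 to 3 decimal places.

0.476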